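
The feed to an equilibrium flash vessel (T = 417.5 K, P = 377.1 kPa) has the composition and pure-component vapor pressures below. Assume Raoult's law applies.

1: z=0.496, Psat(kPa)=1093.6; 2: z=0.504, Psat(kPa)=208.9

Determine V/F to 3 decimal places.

V/F = 0.847

Raoult's law: Kᵢ = Pᵢˢᵃᵗ/P = Pᵢˢᵃᵗ/377.1.
  K_1 = 1093.6/377.1 = 2.90003, K_2 = 208.9/377.1 = 0.55396
Binary case is linear: z₁(K₁−1)(1+V/F(K₂−1)) + z₂(K₂−1)(1+V/F(K₁−1)) = 0
⇒ V/F = [z₁(K₁−1)+z₂(K₂−1)] / [−(K₁−1)(K₂−1)] = 0.7176/0.8475 = 0.847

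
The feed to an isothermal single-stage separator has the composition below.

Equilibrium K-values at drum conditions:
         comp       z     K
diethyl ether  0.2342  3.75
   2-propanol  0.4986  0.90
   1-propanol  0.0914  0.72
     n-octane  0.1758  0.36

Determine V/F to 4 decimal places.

V/F = 0.5494

Rachford–Rice: g(V/F) = Σ zᵢ(Kᵢ−1)/(1+V/F(Kᵢ−1)) = 0.
Feasibility: ΣzᵢKᵢ = 1.4561, Σzᵢ/Kᵢ = 1.2317 — both > 1, two phases present.
Newton–Raphson from V/F = 0.43:
  V/F = 0.4300: g = 0.05867, g' = -0.5236 → V/F = 0.5421
  V/F = 0.5421: g = 0.00342, g' = -0.4699 → V/F = 0.5493
  V/F = 0.5493: g = 0.00001, g' = -0.4678 → V/F = 0.5494
Converged at V/F = 0.5494.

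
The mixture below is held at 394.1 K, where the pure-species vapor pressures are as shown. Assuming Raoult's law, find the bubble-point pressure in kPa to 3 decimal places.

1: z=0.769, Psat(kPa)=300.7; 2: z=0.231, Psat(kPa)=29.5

At the bubble point ψ → 0, so ΣzᵢKᵢ = 1 with Kᵢ = Pᵢˢᵃᵗ/P ⇒ P = ΣzᵢPᵢˢᵃᵗ.
P = 0.769·300.7 + 0.231·29.5 = 238.053 kPa

Pbub = 238.053 kPa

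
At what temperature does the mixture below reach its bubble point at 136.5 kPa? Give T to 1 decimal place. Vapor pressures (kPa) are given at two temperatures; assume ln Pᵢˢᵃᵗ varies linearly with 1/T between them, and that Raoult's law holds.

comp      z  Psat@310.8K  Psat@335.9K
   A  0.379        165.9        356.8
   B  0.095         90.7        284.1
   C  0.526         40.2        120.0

T = 321.4 K

Bubble-point temperature: ΣzᵢPᵢˢᵃᵗ(T) = P. Interpolate ln Pᵢˢᵃᵗ = aᵢ + bᵢ/T.
  T = 310.8 K: ΣzᵢPᵢˢᵃᵗ = 92.64 kPa
  T = 335.9 K: ΣzᵢPᵢˢᵃᵗ = 225.34 kPa
  T = 323.4 K: ΣzᵢPᵢˢᵃᵗ = 146.76 kPa
  T = 317.1 K: ΣzᵢPᵢˢᵃᵗ = 117.03 kPa
  T = 320.2 K: ΣzᵢPᵢˢᵃᵗ = 130.93 kPa
  T = 321.8 K: ΣzᵢPᵢˢᵃᵗ = 138.65 kPa
Interpolating between 320.2 K and 321.8 K gives T ≈ 321.4 K.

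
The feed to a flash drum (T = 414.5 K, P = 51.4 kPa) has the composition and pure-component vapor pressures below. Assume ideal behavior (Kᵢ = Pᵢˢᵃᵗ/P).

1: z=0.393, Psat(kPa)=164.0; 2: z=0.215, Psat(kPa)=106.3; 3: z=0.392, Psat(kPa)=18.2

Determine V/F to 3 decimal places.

Raoult's law: Kᵢ = Pᵢˢᵃᵗ/P = Pᵢˢᵃᵗ/51.4.
  K_1 = 164.0/51.4 = 3.19066, K_2 = 106.3/51.4 = 2.06809, K_3 = 18.2/51.4 = 0.35409
Material balance + equilibrium reduce to Σ zᵢ(Kᵢ−1)/(1+V/F(Kᵢ−1)) = 0.
Feasibility: ΣzᵢKᵢ = 1.837, Σzᵢ/Kᵢ = 1.334 — both > 1, two phases present.
Newton iteration, V/F⁰ = 0.55:
  V/F = 0.550: g = 0.1424, g' = -0.879 → V/F = 0.712
  V/F = 0.712: g = -0.0021, g' = -0.928 → V/F = 0.710
Converged at V/F = 0.710.

V/F = 0.710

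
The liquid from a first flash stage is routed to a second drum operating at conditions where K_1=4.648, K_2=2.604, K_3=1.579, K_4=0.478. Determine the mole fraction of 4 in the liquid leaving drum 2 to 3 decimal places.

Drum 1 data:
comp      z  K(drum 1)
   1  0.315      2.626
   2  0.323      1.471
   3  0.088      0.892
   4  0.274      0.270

x_4 (drum 2) = 0.766

Drum 1:
Let ψ₁ = V/F and solve Σ zᵢ(Kᵢ−1)/(1+ψ₁(Kᵢ−1)) = 0.
Feasibility: ΣzᵢKᵢ = 1.455, Σzᵢ/Kᵢ = 1.453 — both > 1, two phases present.
Newton iteration, ψ₁⁰ = 0.5:
  ψ₁ = 0.500: g = 0.0806, g' = -0.664 → ψ₁ = 0.621
  ψ₁ = 0.621: g = -0.0039, g' = -0.739 → ψ₁ = 0.616
Converged at ψ₁ = 0.616.
Drum-1 compositions:
  1: x = 0.157, y = 0.413
  2: x = 0.250, y = 0.368
  3: x = 0.094, y = 0.084
  4: x = 0.498, y = 0.134
Drum-2 feed = drum-1 liquid: z₂ = (0.1573, 0.2503, 0.0943, 0.4980).
Drum 2:
Let ψ₂ = V/F and solve Σ zᵢ(Kᵢ−1)/(1+ψ₂(Kᵢ−1)) = 0.
Feasibility: ΣzᵢKᵢ = 1.770, Σzᵢ/Kᵢ = 1.232 — both > 1, two phases present.
Newton iteration, ψ₂⁰ = 0.5:
  ψ₂ = 0.500: g = 0.1166, g' = -0.728 → ψ₂ = 0.660
  ψ₂ = 0.660: g = 0.0063, g' = -0.665 → ψ₂ = 0.670
Converged at ψ₂ = 0.670.
  1: x = 0.046, y = 0.212
  2: x = 0.121, y = 0.314
  3: x = 0.068, y = 0.107
  4: x = 0.766, y = 0.366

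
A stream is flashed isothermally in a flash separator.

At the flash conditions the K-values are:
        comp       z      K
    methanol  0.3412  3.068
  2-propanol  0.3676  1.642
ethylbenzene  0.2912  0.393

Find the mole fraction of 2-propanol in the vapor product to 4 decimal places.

Iterate (Newton) starting at β = 0.34:
  β = 0.3400: g = 0.38529, g' = -0.7755 → β = 0.8368
  β = 0.8368: g = 0.05269, g' = -0.7030 → β = 0.9118
  β = 0.9118: g = -0.00245, g' = -0.7736 → β = 0.9086
Converged at β = 0.9086.
Compositions from xᵢ = zᵢ/(1+β(Kᵢ−1)), yᵢ = Kᵢxᵢ:
  methanol: x = 0.1185, y = 0.3636
  2-propanol: x = 0.2322, y = 0.3812
  ethylbenzene: x = 0.6493, y = 0.2552

y_2-propanol = 0.3812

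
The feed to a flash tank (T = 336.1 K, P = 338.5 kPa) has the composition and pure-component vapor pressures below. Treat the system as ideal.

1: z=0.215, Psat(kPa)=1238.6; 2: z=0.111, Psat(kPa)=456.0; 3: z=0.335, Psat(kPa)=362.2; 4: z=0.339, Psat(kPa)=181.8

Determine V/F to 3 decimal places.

Raoult's law: Kᵢ = Pᵢˢᵃᵗ/P = Pᵢˢᵃᵗ/338.5.
  K_1 = 1238.6/338.5 = 3.65908, K_2 = 456.0/338.5 = 1.34712, K_3 = 362.2/338.5 = 1.07001, K_4 = 181.8/338.5 = 0.53708
Iterate (Newton) starting at V/F = 0.34:
  V/F = 0.340: g = 0.1714, g' = -0.534 → V/F = 0.661
  V/F = 0.661: g = 0.0349, g' = -0.361 → V/F = 0.758
  V/F = 0.758: g = 0.0007, g' = -0.349 → V/F = 0.760
Converged at V/F = 0.760.

V/F = 0.760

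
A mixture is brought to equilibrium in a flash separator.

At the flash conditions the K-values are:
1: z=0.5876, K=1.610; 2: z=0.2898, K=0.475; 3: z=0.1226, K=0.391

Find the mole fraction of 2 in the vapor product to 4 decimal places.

y_2 = 0.1732

Newton–Raphson from V/F = 0.37:
  V/F = 0.3700: g = 0.00723, g' = -0.3443 → V/F = 0.3910
  V/F = 0.3910: g = -0.00003, g' = -0.3473 → V/F = 0.3909
Converged at V/F = 0.3909.
Compositions from xᵢ = zᵢ/(1+V/F(Kᵢ−1)), yᵢ = Kᵢxᵢ:
  1: x = 0.4745, y = 0.7639
  2: x = 0.3646, y = 0.1732
  3: x = 0.1609, y = 0.0629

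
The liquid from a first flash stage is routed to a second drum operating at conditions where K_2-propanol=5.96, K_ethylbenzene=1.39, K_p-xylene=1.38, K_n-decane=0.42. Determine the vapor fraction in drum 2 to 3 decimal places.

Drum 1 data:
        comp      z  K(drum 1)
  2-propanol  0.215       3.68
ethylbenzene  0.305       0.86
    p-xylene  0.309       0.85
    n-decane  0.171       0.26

V/F (drum 2) = 0.865

Drum 1:
Let ψ₁ = V/F and solve Σ zᵢ(Kᵢ−1)/(1+ψ₁(Kᵢ−1)) = 0.
Feasibility: ΣzᵢKᵢ = 1.361, Σzᵢ/Kᵢ = 1.434 — both > 1, two phases present.
Newton–Raphson from ψ₁ = 0.61:
  ψ₁ = 0.610: g = -0.1097, g' = -0.549 → ψ₁ = 0.410
  ψ₁ = 0.410: g = -0.0020, g' = -0.558 → ψ₁ = 0.407
Converged at ψ₁ = 0.407.
Drum-1 compositions:
  2-propanol: x = 0.103, y = 0.379
  ethylbenzene: x = 0.323, y = 0.278
  p-xylene: x = 0.329, y = 0.280
  n-decane: x = 0.245, y = 0.064
Drum-2 feed = drum-1 liquid: z₂ = (0.1029, 0.3234, 0.3291, 0.2446).
Drum 2:
Material balance + equilibrium reduce to Σ zᵢ(Kᵢ−1)/(1+ψ₂(Kᵢ−1)) = 0.
g(0) = ΣzᵢKᵢ − 1 = 0.619 and g(1) = 1 − Σzᵢ/Kᵢ = -0.071, so a root lies in (0, 1).
Iterate (Newton) starting at ψ₂ = 0.5:
  ψ₂ = 0.500: g = 0.1574, g' = -0.440 → ψ₂ = 0.858
  ψ₂ = 0.858: g = 0.0037, g' = -0.472 → ψ₂ = 0.865
Converged at ψ₂ = 0.865.
  2-propanol: x = 0.019, y = 0.116
  ethylbenzene: x = 0.242, y = 0.336
  p-xylene: x = 0.248, y = 0.342
  n-decane: x = 0.491, y = 0.206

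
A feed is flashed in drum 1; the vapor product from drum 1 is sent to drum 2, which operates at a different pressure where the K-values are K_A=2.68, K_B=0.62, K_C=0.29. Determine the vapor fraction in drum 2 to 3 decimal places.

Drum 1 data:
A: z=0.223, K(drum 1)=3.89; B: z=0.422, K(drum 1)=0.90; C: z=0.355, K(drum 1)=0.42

V/F (drum 2) = 0.474

Drum 1:
Let ψ₁ = V/F and solve Σ zᵢ(Kᵢ−1)/(1+ψ₁(Kᵢ−1)) = 0.
g(0) = ΣzᵢKᵢ − 1 = 0.396 and g(1) = 1 − Σzᵢ/Kᵢ = -0.371, so a root lies in (0, 1).
Newton–Raphson from ψ₁ = 0.56:
  ψ₁ = 0.560: g = -0.1035, g' = -0.538 → ψ₁ = 0.368
  ψ₁ = 0.368: g = 0.0069, g' = -0.635 → ψ₁ = 0.379
Converged at ψ₁ = 0.379.
Drum-1 compositions:
  A: x = 0.106, y = 0.414
  B: x = 0.439, y = 0.395
  C: x = 0.455, y = 0.191
Drum-2 feed = drum-1 vapor: z₂ = (0.4142, 0.3947, 0.1911).
Drum 2:
Let ψ₂ = V/F and solve Σ zᵢ(Kᵢ−1)/(1+ψ₂(Kᵢ−1)) = 0.
g(0) = ΣzᵢKᵢ − 1 = 0.410 and g(1) = 1 − Σzᵢ/Kᵢ = -0.450, so a root lies in (0, 1).
Newton–Raphson from ψ₂ = 0.5:
  ψ₂ = 0.500: g = -0.0173, g' = -0.664 → ψ₂ = 0.474
Converged at ψ₂ = 0.474.
  A: x = 0.231, y = 0.618
  B: x = 0.481, y = 0.298
  C: x = 0.288, y = 0.084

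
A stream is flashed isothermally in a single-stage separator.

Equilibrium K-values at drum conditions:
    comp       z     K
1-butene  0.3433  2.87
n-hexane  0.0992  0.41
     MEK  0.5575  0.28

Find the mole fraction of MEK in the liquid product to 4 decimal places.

Material balance + equilibrium reduce to Σ zᵢ(Kᵢ−1)/(1+β(Kᵢ−1)) = 0.
Check two-phase: ΣzᵢKᵢ = 1.1820 > 1 and Σzᵢ/Kᵢ = 2.3526 > 1, so g(0) = 0.1820 > 0 and g(1) = -1.3526 < 0.
Iterate (Newton) starting at β = 0.55:
  β = 0.5500: g = -0.43474, g' = -1.1596 → β = 0.1751
  β = 0.1751: g = -0.04097, g' = -1.1026 → β = 0.1380
  β = 0.1380: g = 0.00094, g' = -1.1558 → β = 0.1388
Converged at β = 0.1388.
Compositions from xᵢ = zᵢ/(1+β(Kᵢ−1)), yᵢ = Kᵢxᵢ:
  1-butene: x = 0.2726, y = 0.7823
  n-hexane: x = 0.1080, y = 0.0443
  MEK: x = 0.6194, y = 0.1734

x_MEK = 0.6194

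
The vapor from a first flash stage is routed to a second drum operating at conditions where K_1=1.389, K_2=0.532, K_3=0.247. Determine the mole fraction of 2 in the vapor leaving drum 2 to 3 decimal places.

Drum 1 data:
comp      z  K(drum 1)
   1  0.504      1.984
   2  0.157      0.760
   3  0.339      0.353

Drum 1:
Rachford–Rice: g(ψ₁) = Σ zᵢ(Kᵢ−1)/(1+ψ₁(Kᵢ−1)) = 0.
Check two-phase: ΣzᵢKᵢ = 1.239 > 1 and Σzᵢ/Kᵢ = 1.421 > 1, so g(0) = 0.239 > 0 and g(1) = -0.421 < 0.
Newton–Raphson from ψ₁ = 0.5:
  ψ₁ = 0.500: g = -0.0346, g' = -0.541 → ψ₁ = 0.436
  ψ₁ = 0.436: g = -0.0005, g' = -0.526 → ψ₁ = 0.435
Converged at ψ₁ = 0.435.
Drum-1 compositions:
  1: x = 0.353, y = 0.700
  2: x = 0.175, y = 0.133
  3: x = 0.472, y = 0.167
Drum-2 feed = drum-1 vapor: z₂ = (0.7002, 0.1332, 0.1665).
Drum 2:
Rachford–Rice: g(ψ₂) = Σ zᵢ(Kᵢ−1)/(1+ψ₂(Kᵢ−1)) = 0.
Feasibility: ΣzᵢKᵢ = 1.085, Σzᵢ/Kᵢ = 1.429 — both > 1, two phases present.
Newton iteration, ψ₂⁰ = 0.52:
  ψ₂ = 0.520: g = -0.0619, g' = -0.379 → ψ₂ = 0.357
  ψ₂ = 0.357: g = -0.0071, g' = -0.300 → ψ₂ = 0.333
Converged at ψ₂ = 0.333.
  1: x = 0.620, y = 0.861
  2: x = 0.158, y = 0.084
  3: x = 0.222, y = 0.055

y_2 (drum 2) = 0.084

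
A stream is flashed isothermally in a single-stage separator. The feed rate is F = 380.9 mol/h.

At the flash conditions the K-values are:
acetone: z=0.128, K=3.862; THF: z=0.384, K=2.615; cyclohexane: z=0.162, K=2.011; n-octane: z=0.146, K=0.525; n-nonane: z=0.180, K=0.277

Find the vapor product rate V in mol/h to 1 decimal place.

V = 324.6 mol/h

Rachford–Rice: g(β) = Σ zᵢ(Kᵢ−1)/(1+β(Kᵢ−1)) = 0.
Feasibility: ΣzᵢKᵢ = 1.951, Σzᵢ/Kᵢ = 1.188 — both > 1, two phases present.
Newton–Raphson from β = 0.38:
  β = 0.380: g = 0.4141, g' = -0.940 → β = 0.821
  β = 0.821: g = 0.0319, g' = -0.986 → β = 0.853
  β = 0.853: g = -0.0010, g' = -1.047 → β = 0.852
Converged at β = 0.852.
Then V = β·F = 0.8521·380.9 = 324.6 mol/h and L = F − V = 56.3 mol/h.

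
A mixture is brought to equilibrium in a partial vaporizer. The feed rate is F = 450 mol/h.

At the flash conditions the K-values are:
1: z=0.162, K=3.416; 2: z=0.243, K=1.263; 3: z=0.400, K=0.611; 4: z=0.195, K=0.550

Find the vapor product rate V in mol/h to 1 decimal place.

Let ψ = V/F and solve Σ zᵢ(Kᵢ−1)/(1+ψ(Kᵢ−1)) = 0.
Check two-phase: ΣzᵢKᵢ = 1.212 > 1 and Σzᵢ/Kᵢ = 1.249 > 1, so g(0) = 0.212 > 0 and g(1) = -0.249 < 0.
Newton iteration, ψ⁰ = 0.59:
  ψ = 0.590: g = -0.1047, g' = -0.348 → ψ = 0.289
  ψ = 0.289: g = 0.0135, g' = -0.471 → ψ = 0.318
  ψ = 0.318: g = 0.0003, g' = -0.449 → ψ = 0.319
Converged at ψ = 0.319.
Then V = ψ·F = 0.3188·450 = 143.4 mol/h and L = F − V = 306.6 mol/h.

V = 143.4 mol/h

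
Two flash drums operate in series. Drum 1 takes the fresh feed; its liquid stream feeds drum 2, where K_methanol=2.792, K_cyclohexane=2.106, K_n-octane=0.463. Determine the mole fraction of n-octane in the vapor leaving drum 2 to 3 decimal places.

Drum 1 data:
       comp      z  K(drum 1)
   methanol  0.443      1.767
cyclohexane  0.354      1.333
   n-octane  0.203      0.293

Drum 1:
Newton iteration, ψ₁⁰ = 0.46:
  ψ₁ = 0.460: g = 0.1407, g' = -0.395 → ψ₁ = 0.816
  ψ₁ = 0.816: g = -0.0378, g' = -0.690 → ψ₁ = 0.762
  ψ₁ = 0.762: g = -0.0024, g' = -0.605 → ψ₁ = 0.758
Converged at ψ₁ = 0.758.
Drum-1 compositions:
  methanol: x = 0.280, y = 0.495
  cyclohexane: x = 0.283, y = 0.377
  n-octane: x = 0.437, y = 0.128
Drum-2 feed = drum-1 liquid: z₂ = (0.2802, 0.2827, 0.4371).
Drum 2:
Newton–Raphson from ψ₂ = 0.5:
  ψ₂ = 0.500: g = 0.1453, g' = -0.629 → ψ₂ = 0.731
  ψ₂ = 0.731: g = 0.0039, g' = -0.616 → ψ₂ = 0.737
Converged at ψ₂ = 0.737.
  methanol: x = 0.121, y = 0.337
  cyclohexane: x = 0.156, y = 0.328
  n-octane: x = 0.724, y = 0.335

y_n-octane (drum 2) = 0.335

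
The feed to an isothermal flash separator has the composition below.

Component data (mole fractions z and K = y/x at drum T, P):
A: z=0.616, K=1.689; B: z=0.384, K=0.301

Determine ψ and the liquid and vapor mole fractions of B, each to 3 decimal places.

ψ = 0.324, x_B = 0.496, y_B = 0.149

Newton iteration, ψ⁰ = 0.5:
  ψ = 0.500: g = -0.0970, g' = -0.605 → ψ = 0.340
  ψ = 0.340: g = -0.0081, g' = -0.515 → ψ = 0.324
Converged at ψ = 0.324.
Compositions from xᵢ = zᵢ/(1+ψ(Kᵢ−1)), yᵢ = Kᵢxᵢ:
  A: x = 0.504, y = 0.851
  B: x = 0.496, y = 0.149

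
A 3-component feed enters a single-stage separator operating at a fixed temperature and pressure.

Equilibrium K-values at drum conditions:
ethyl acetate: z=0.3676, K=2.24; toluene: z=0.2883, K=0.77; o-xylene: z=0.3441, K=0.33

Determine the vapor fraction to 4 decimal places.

Let ψ = V/F and solve Σ zᵢ(Kᵢ−1)/(1+ψ(Kᵢ−1)) = 0.
g(0) = ΣzᵢKᵢ − 1 = 0.1590 and g(1) = 1 − Σzᵢ/Kᵢ = -0.5812, so a root lies in (0, 1).
Newton iteration, ψ⁰ = 0.37:
  ψ = 0.3700: g = -0.06655, g' = -0.5569 → ψ = 0.2505
  ψ = 0.2505: g = 0.00039, g' = -0.5693 → ψ = 0.2512
Converged at ψ = 0.2512.

ψ = 0.2512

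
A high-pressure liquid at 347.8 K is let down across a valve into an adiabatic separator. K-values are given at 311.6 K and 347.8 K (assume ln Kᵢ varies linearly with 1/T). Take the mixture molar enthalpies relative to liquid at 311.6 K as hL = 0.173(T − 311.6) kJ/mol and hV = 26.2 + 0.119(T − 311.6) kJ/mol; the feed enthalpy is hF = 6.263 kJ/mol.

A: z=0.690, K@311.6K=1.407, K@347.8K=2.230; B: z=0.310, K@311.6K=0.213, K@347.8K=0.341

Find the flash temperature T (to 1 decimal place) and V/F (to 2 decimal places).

T = 314.5 K, V/F = 0.22

Adiabatic flash: solve Rachford–Rice at each trial T, then check hF = ψ·hV(T) + (1−ψ)·hL(T).
  T = 311.6 K: K = (1.407, 0.213), RR gives ψ = 0.115, H_out = 3.015 kJ/mol
  T = 347.8 K: K = (2.230, 0.341), RR gives ψ = 0.795, H_out = 25.538 kJ/mol
  T = 329.7 K: K = (1.794, 0.273), RR gives ψ = 0.559, H_out = 17.221 kJ/mol
  T = 320.6 K: K = (1.593, 0.242), RR gives ψ = 0.387, H_out = 11.518 kJ/mol
  T = 316.1 K: K = (1.498, 0.227), RR gives ψ = 0.271, H_out = 7.811 kJ/mol
  T = 313.9 K: K = (1.453, 0.220), RR gives ψ = 0.201, H_out = 5.640 kJ/mol
Linear interpolation between T = 313.9 (H_out = 5.640) and T = 316.1 (H_out = 7.811) on hF = 6.263 gives T ≈ 314.5 K, at which ψ = 0.22.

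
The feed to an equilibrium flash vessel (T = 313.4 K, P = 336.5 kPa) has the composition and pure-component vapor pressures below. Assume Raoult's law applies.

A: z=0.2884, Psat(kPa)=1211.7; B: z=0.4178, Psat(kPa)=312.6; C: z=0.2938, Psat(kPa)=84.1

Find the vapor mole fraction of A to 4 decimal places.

Raoult's law: Kᵢ = Pᵢˢᵃᵗ/P = Pᵢˢᵃᵗ/336.5.
  K_A = 1211.7/336.5 = 3.600892, K_B = 312.6/336.5 = 0.928975, K_C = 84.1/336.5 = 0.249926
Rachford–Rice: g(V/F) = Σ zᵢ(Kᵢ−1)/(1+V/F(Kᵢ−1)) = 0.
Feasibility: ΣzᵢKᵢ = 1.5001, Σzᵢ/Kᵢ = 1.7054 — both > 1, two phases present.
Iterate (Newton) starting at V/F = 0.68:
  V/F = 0.6800: g = -0.21004, g' = -0.9454 → V/F = 0.4578
  V/F = 0.4578: g = -0.02392, g' = -0.7922 → V/F = 0.4276
  V/F = 0.4276: g = 0.00007, g' = -0.7978 → V/F = 0.4277
Converged at V/F = 0.4277.
Compositions from xᵢ = zᵢ/(1+V/F(Kᵢ−1)), yᵢ = Kᵢxᵢ:
  A: x = 0.1365, y = 0.4916
  B: x = 0.4309, y = 0.4003
  C: x = 0.4326, y = 0.1081

y_A = 0.4916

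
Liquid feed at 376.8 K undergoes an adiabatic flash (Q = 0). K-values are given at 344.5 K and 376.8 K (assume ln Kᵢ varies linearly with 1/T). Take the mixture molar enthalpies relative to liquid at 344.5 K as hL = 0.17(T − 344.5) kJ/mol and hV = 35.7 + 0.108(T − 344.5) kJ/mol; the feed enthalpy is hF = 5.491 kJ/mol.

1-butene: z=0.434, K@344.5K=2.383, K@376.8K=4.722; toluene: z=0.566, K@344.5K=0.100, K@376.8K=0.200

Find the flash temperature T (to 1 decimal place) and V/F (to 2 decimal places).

T = 348.5 K, V/F = 0.14

Adiabatic flash: solve Rachford–Rice at each trial T, then check hF = ψ·hV(T) + (1−ψ)·hL(T).
  T = 344.5 K: K = (2.383, 0.100), RR gives ψ = 0.073, H_out = 2.605 kJ/mol
  T = 376.8 K: K = (4.722, 0.200), RR gives ψ = 0.390, H_out = 18.648 kJ/mol
  T = 360.6 K: K = (3.403, 0.143), RR gives ψ = 0.271, H_out = 12.146 kJ/mol
  T = 352.6 K: K = (2.862, 0.120), RR gives ψ = 0.189, H_out = 8.047 kJ/mol
  T = 348.6 K: K = (2.617, 0.110), RR gives ψ = 0.138, H_out = 5.577 kJ/mol
  T = 346.6 K: K = (2.501, 0.105), RR gives ψ = 0.108, H_out = 4.193 kJ/mol
Linear interpolation between T = 346.6 (H_out = 4.193) and T = 348.6 (H_out = 5.577) on hF = 5.491 gives T ≈ 348.5 K, at which ψ = 0.14.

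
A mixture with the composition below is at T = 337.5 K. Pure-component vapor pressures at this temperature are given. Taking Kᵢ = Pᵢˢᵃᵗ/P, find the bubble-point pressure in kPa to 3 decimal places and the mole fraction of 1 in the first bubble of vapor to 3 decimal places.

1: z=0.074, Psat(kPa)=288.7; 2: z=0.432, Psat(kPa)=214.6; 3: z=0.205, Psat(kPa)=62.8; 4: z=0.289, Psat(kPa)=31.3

Pbub = 135.991 kPa, y_1 = 0.157

At the bubble point ψ → 0, so ΣzᵢKᵢ = 1 with Kᵢ = Pᵢˢᵃᵗ/P ⇒ P = ΣzᵢPᵢˢᵃᵗ.
P = 0.074·288.7 + 0.432·214.6 + 0.205·62.8 + 0.289·31.3 = 135.991 kPa
yᵢ = zᵢPᵢˢᵃᵗ/P ⇒ y_1 = 0.074·288.7/135.991 = 0.157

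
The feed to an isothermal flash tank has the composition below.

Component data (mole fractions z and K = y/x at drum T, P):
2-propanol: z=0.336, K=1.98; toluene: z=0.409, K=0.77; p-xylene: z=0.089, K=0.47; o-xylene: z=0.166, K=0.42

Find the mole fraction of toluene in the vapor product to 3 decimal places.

Let ψ = V/F and solve Σ zᵢ(Kᵢ−1)/(1+ψ(Kᵢ−1)) = 0.
g(0) = ΣzᵢKᵢ − 1 = 0.092 and g(1) = 1 − Σzᵢ/Kᵢ = -0.285, so a root lies in (0, 1).
Iterate (Newton) starting at ψ = 0.5:
  ψ = 0.500: g = -0.0851, g' = -0.330 → ψ = 0.242
  ψ = 0.242: g = 0.0004, g' = -0.344 → ψ = 0.243
Converged at ψ = 0.243.
Compositions from xᵢ = zᵢ/(1+ψ(Kᵢ−1)), yᵢ = Kᵢxᵢ:
  2-propanol: x = 0.271, y = 0.537
  toluene: x = 0.433, y = 0.334
  p-xylene: x = 0.102, y = 0.048
  o-xylene: x = 0.193, y = 0.081

y_toluene = 0.334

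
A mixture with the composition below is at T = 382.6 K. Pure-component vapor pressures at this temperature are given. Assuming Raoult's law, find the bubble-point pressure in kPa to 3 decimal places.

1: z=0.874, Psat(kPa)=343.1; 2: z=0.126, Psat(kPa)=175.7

At the bubble point ψ → 0, so ΣzᵢKᵢ = 1 with Kᵢ = Pᵢˢᵃᵗ/P ⇒ P = ΣzᵢPᵢˢᵃᵗ.
P = 0.874·343.1 + 0.126·175.7 = 322.008 kPa

Pbub = 322.008 kPa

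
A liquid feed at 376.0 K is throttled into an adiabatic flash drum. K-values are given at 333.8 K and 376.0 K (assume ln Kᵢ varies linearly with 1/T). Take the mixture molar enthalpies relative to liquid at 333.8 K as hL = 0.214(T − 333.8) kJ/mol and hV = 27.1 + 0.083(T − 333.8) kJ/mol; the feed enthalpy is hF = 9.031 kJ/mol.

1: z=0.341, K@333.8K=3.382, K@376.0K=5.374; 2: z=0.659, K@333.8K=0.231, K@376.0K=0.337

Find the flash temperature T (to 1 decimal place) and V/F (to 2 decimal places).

Adiabatic flash: solve Rachford–Rice at each trial T, then check hF = ψ·hV(T) + (1−ψ)·hL(T).
  T = 333.8 K: K = (3.382, 0.231), RR gives ψ = 0.167, H_out = 4.520 kJ/mol
  T = 376.0 K: K = (5.374, 0.337), RR gives ψ = 0.364, H_out = 16.876 kJ/mol
  T = 354.9 K: K = (4.322, 0.282), RR gives ψ = 0.277, H_out = 11.249 kJ/mol
  T = 344.4 K: K = (3.840, 0.256), RR gives ψ = 0.226, H_out = 8.090 kJ/mol
  T = 349.6 K: K = (4.075, 0.269), RR gives ψ = 0.252, H_out = 9.693 kJ/mol
  T = 347.0 K: K = (3.957, 0.263), RR gives ψ = 0.240, H_out = 8.902 kJ/mol
  T = 348.3 K: K = (4.016, 0.266), RR gives ψ = 0.246, H_out = 9.300 kJ/mol
Linear interpolation between T = 347.0 (H_out = 8.902) and T = 348.3 (H_out = 9.300) on hF = 9.031 gives T ≈ 347.4 K, at which ψ = 0.24.

T = 347.4 K, V/F = 0.24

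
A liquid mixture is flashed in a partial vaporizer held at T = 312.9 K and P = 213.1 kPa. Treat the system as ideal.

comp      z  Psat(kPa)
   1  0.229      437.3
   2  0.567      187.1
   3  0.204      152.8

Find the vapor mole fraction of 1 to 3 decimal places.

Raoult's law: Kᵢ = Pᵢˢᵃᵗ/P = Pᵢˢᵃᵗ/213.1.
  K_1 = 437.3/213.1 = 2.05209, K_2 = 187.1/213.1 = 0.87799, K_3 = 152.8/213.1 = 0.71703
Rachford–Rice: g(ψ) = Σ zᵢ(Kᵢ−1)/(1+ψ(Kᵢ−1)) = 0.
g(0) = ΣzᵢKᵢ − 1 = 0.114 and g(1) = 1 − Σzᵢ/Kᵢ = -0.042, so a root lies in (0, 1).
Newton iteration, ψ⁰ = 0.5:
  ψ = 0.500: g = 0.0170, g' = -0.141 → ψ = 0.621
  ψ = 0.621: g = 0.0009, g' = -0.127 → ψ = 0.628
Converged at ψ = 0.628.
Compositions from xᵢ = zᵢ/(1+ψ(Kᵢ−1)), yᵢ = Kᵢxᵢ:
  1: x = 0.138, y = 0.283
  2: x = 0.614, y = 0.539
  3: x = 0.248, y = 0.178

y_1 = 0.283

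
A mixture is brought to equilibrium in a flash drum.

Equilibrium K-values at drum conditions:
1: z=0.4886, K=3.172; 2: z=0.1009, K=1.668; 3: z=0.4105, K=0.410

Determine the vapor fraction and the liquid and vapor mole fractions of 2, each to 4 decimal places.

ψ = 0.7673, x_2 = 0.0667, y_2 = 0.1113

Newton iteration, ψ⁰ = 0.61:
  ψ = 0.6100: g = 0.12598, g' = -0.7979 → ψ = 0.7679
  ψ = 0.7679: g = -0.00047, g' = -0.8212 → ψ = 0.7673
Converged at ψ = 0.7673.
Compositions from xᵢ = zᵢ/(1+ψ(Kᵢ−1)), yᵢ = Kᵢxᵢ:
  1: x = 0.1832, y = 0.5812
  2: x = 0.0667, y = 0.1113
  3: x = 0.7501, y = 0.3075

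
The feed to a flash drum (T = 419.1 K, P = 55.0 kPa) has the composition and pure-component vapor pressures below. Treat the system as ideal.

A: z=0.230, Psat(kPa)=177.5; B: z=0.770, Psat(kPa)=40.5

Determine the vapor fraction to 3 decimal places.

ψ = 0.527

Raoult's law: Kᵢ = Pᵢˢᵃᵗ/P = Pᵢˢᵃᵗ/55.0.
  K_A = 177.5/55.0 = 3.22727, K_B = 40.5/55.0 = 0.73636
Material balance + equilibrium reduce to Σ zᵢ(Kᵢ−1)/(1+ψ(Kᵢ−1)) = 0.
Feasibility: ΣzᵢKᵢ = 1.309, Σzᵢ/Kᵢ = 1.117 — both > 1, two phases present.
Binary case is linear: z₁(K₁−1)(1+ψ(K₂−1)) + z₂(K₂−1)(1+ψ(K₁−1)) = 0
⇒ ψ = [z₁(K₁−1)+z₂(K₂−1)] / [−(K₁−1)(K₂−1)] = 0.3093/0.5872 = 0.527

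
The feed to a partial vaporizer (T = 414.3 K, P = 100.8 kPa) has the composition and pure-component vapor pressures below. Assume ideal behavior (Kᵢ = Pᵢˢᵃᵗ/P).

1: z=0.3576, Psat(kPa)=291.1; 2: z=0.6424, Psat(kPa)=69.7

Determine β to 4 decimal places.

β = 0.8188

Raoult's law: Kᵢ = Pᵢˢᵃᵗ/P = Pᵢˢᵃᵗ/100.8.
  K_1 = 291.1/100.8 = 2.887897, K_2 = 69.7/100.8 = 0.691468
Let β = V/F and solve Σ zᵢ(Kᵢ−1)/(1+β(Kᵢ−1)) = 0.
Feasibility: ΣzᵢKᵢ = 1.4769, Σzᵢ/Kᵢ = 1.0529 — both > 1, two phases present.
Newton–Raphson from β = 0.49:
  β = 0.4900: g = 0.11719, g' = -0.4288 → β = 0.7633
  β = 0.7633: g = 0.01731, g' = -0.3185 → β = 0.8177
  β = 0.8177: g = 0.00034, g' = -0.3064 → β = 0.8188
Converged at β = 0.8188.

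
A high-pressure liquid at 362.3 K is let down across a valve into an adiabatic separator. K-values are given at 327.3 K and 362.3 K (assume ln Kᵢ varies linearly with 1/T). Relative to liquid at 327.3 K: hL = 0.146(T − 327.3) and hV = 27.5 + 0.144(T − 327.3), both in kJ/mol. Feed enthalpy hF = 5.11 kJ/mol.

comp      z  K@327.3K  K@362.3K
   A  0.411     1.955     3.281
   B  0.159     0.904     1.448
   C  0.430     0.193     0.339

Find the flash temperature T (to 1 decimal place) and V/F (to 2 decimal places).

Adiabatic flash: solve Rachford–Rice at each trial T, then check hF = ψ·hV(T) + (1−ψ)·hL(T).
  T = 327.3 K: K = (1.955, 0.904, 0.193), RR gives ψ = 0.046, H_out = 1.276 kJ/mol
  T = 362.3 K: K = (3.281, 1.448, 0.339), RR gives ψ = 0.579, H_out = 20.994 kJ/mol
  T = 344.8 K: K = (2.566, 1.158, 0.259), RR gives ψ = 0.361, H_out = 12.481 kJ/mol
  T = 336.1 K: K = (2.250, 1.027, 0.225), RR gives ψ = 0.227, H_out = 7.518 kJ/mol
  T = 331.7 K: K = (2.099, 0.964, 0.209), RR gives ψ = 0.144, H_out = 4.608 kJ/mol
  T = 333.9 K: K = (2.173, 0.995, 0.217), RR gives ψ = 0.187, H_out = 6.107 kJ/mol
Linear interpolation between T = 331.7 (H_out = 4.608) and T = 333.9 (H_out = 6.107) on hF = 5.11 gives T ≈ 332.4 K, at which ψ = 0.16.

T = 332.4 K, V/F = 0.16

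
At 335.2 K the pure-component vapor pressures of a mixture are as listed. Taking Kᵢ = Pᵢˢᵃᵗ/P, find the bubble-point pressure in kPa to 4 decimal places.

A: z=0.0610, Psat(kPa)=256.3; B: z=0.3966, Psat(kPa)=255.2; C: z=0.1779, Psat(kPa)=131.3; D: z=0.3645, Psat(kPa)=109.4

At the bubble point ψ → 0, so ΣzᵢKᵢ = 1 with Kᵢ = Pᵢˢᵃᵗ/P ⇒ P = ΣzᵢPᵢˢᵃᵗ.
P = 0.0610·256.3 + 0.3966·255.2 + 0.1779·131.3 + 0.3645·109.4 = 180.0812 kPa

Pbub = 180.0812 kPa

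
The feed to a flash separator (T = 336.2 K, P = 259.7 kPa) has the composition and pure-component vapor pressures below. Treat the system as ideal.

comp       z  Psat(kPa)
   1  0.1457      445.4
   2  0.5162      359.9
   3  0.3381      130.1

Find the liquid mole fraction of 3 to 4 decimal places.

Raoult's law: Kᵢ = Pᵢˢᵃᵗ/P = Pᵢˢᵃᵗ/259.7.
  K_1 = 445.4/259.7 = 1.715056, K_2 = 359.9/259.7 = 1.385830, K_3 = 130.1/259.7 = 0.500963
Material balance + equilibrium reduce to Σ zᵢ(Kᵢ−1)/(1+ψ(Kᵢ−1)) = 0.
g(0) = ΣzᵢKᵢ − 1 = 0.1346 and g(1) = 1 − Σzᵢ/Kᵢ = -0.1323, so a root lies in (0, 1).
Newton–Raphson from ψ = 0.57:
  ψ = 0.5700: g = 0.00148, g' = -0.2537 → ψ = 0.5758
Converged at ψ = 0.5758.
Compositions from xᵢ = zᵢ/(1+ψ(Kᵢ−1)), yᵢ = Kᵢxᵢ:
  1: x = 0.1032, y = 0.1770
  2: x = 0.4224, y = 0.5853
  3: x = 0.4744, y = 0.2377

x_3 = 0.4744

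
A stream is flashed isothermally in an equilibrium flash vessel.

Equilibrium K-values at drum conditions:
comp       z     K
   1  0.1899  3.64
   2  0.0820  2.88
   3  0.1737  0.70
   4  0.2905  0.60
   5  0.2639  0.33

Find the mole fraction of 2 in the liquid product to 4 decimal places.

x_2 = 0.0550

Rachford–Rice: g(V/F) = Σ zᵢ(Kᵢ−1)/(1+V/F(Kᵢ−1)) = 0.
g(0) = ΣzᵢKᵢ − 1 = 0.3104 and g(1) = 1 − Σzᵢ/Kᵢ = -0.6126, so a root lies in (0, 1).
Iterate (Newton) starting at V/F = 0.5:
  V/F = 0.5000: g = -0.17688, g' = -0.6851 → V/F = 0.2418
  V/F = 0.2418: g = 0.01616, g' = -0.8739 → V/F = 0.2603
  V/F = 0.2603: g = 0.00027, g' = -0.8457 → V/F = 0.2606
Converged at V/F = 0.2606.
Compositions from xᵢ = zᵢ/(1+V/F(Kᵢ−1)), yᵢ = Kᵢxᵢ:
  1: x = 0.1125, y = 0.4095
  2: x = 0.0550, y = 0.1585
  3: x = 0.1884, y = 0.1319
  4: x = 0.3243, y = 0.1946
  5: x = 0.3197, y = 0.1055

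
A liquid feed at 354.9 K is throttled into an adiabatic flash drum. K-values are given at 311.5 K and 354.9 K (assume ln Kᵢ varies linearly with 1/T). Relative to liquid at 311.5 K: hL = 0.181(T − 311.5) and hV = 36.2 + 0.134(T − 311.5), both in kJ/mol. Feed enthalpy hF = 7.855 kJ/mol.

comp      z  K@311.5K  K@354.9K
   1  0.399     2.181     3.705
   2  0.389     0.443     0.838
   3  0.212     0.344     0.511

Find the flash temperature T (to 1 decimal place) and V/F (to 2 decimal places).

Adiabatic flash: solve Rachford–Rice at each trial T, then check hF = ψ·hV(T) + (1−ψ)·hL(T).
  T = 311.5 K: K = (2.181, 0.443, 0.344), RR gives ψ = 0.165, H_out = 5.963 kJ/mol
  T = 354.9 K: K = (3.705, 0.838, 0.511), RR gives ψ = 1.000, H_out = 42.016 kJ/mol
  T = 333.2 K: K = (2.892, 0.622, 0.425), RR gives ψ = 0.560, H_out = 23.637 kJ/mol
  T = 322.4 K: K = (2.525, 0.528, 0.384), RR gives ψ = 0.366, H_out = 15.040 kJ/mol
  T = 316.9 K: K = (2.348, 0.484, 0.364), RR gives ψ = 0.267, H_out = 10.589 kJ/mol
  T = 314.2 K: K = (2.264, 0.463, 0.354), RR gives ψ = 0.217, H_out = 8.319 kJ/mol
  T = 312.9 K: K = (2.224, 0.453, 0.349), RR gives ψ = 0.192, H_out = 7.197 kJ/mol
Linear interpolation between T = 312.9 (H_out = 7.197) and T = 314.2 (H_out = 8.319) on hF = 7.855 gives T ≈ 313.7 K, at which ψ = 0.21.

T = 313.7 K, V/F = 0.21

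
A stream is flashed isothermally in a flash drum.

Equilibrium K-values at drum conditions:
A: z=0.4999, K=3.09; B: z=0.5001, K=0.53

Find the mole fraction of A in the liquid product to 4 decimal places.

Material balance + equilibrium reduce to Σ zᵢ(Kᵢ−1)/(1+V/F(Kᵢ−1)) = 0.
Check two-phase: ΣzᵢKᵢ = 1.8097 > 1 and Σzᵢ/Kᵢ = 1.1054 > 1, so g(0) = 0.8097 > 0 and g(1) = -0.1054 < 0.
Binary case is linear: z₁(K₁−1)(1+V/F(K₂−1)) + z₂(K₂−1)(1+V/F(K₁−1)) = 0
⇒ V/F = [z₁(K₁−1)+z₂(K₂−1)] / [−(K₁−1)(K₂−1)] = 0.80974/0.98230 = 0.8243
Compositions from xᵢ = zᵢ/(1+V/F(Kᵢ−1)), yᵢ = Kᵢxᵢ:
  A: x = 0.1836, y = 0.5673
  B: x = 0.8164, y = 0.4327

x_A = 0.1836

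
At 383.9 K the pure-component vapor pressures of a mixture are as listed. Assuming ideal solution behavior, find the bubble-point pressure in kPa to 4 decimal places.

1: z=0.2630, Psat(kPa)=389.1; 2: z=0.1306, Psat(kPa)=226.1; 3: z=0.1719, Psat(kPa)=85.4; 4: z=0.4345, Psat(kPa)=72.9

Pbub = 178.2173 kPa

At the bubble point ψ → 0, so ΣzᵢKᵢ = 1 with Kᵢ = Pᵢˢᵃᵗ/P ⇒ P = ΣzᵢPᵢˢᵃᵗ.
P = 0.2630·389.1 + 0.1306·226.1 + 0.1719·85.4 + 0.4345·72.9 = 178.2173 kPa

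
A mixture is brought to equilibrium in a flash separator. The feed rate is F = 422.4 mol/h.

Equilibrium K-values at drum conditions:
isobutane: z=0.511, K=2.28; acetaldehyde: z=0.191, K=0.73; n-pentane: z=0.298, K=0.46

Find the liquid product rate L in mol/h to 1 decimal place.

Let ψ = V/F and solve Σ zᵢ(Kᵢ−1)/(1+ψ(Kᵢ−1)) = 0.
Check two-phase: ΣzᵢKᵢ = 1.442 > 1 and Σzᵢ/Kᵢ = 1.134 > 1, so g(0) = 0.442 > 0 and g(1) = -0.134 < 0.
Iterate (Newton) starting at ψ = 0.43:
  ψ = 0.430: g = 0.1539, g' = -0.514 → ψ = 0.730
  ψ = 0.730: g = 0.0084, g' = -0.482 → ψ = 0.747
Converged at ψ = 0.747.
Then V = ψ·F = 0.7471·422.4 = 315.6 mol/h and L = F − V = 106.8 mol/h.

L = 106.8 mol/h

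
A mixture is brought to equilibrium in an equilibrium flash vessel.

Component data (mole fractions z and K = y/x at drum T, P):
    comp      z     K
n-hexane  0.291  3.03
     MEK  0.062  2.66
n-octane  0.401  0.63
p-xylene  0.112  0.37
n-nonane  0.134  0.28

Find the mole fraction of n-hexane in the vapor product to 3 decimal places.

Rachford–Rice: g(V/F) = Σ zᵢ(Kᵢ−1)/(1+V/F(Kᵢ−1)) = 0.
g(0) = ΣzᵢKᵢ − 1 = 0.378 and g(1) = 1 − Σzᵢ/Kᵢ = -0.537, so a root lies in (0, 1).
Newton–Raphson from V/F = 0.5:
  V/F = 0.500: g = -0.0864, g' = -0.693 → V/F = 0.375
  V/F = 0.375: g = 0.0017, g' = -0.732 → V/F = 0.378
Converged at V/F = 0.378.
Compositions from xᵢ = zᵢ/(1+V/F(Kᵢ−1)), yᵢ = Kᵢxᵢ:
  n-hexane: x = 0.165, y = 0.499
  MEK: x = 0.038, y = 0.101
  n-octane: x = 0.466, y = 0.294
  p-xylene: x = 0.147, y = 0.054
  n-nonane: x = 0.184, y = 0.052

y_n-hexane = 0.499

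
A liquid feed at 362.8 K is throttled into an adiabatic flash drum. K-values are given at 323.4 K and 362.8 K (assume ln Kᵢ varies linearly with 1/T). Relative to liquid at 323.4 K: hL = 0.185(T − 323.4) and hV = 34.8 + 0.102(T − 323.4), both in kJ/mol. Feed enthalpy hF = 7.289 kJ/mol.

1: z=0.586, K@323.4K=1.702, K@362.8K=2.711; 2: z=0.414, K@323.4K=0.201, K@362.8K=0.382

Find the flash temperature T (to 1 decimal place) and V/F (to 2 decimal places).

Adiabatic flash: solve Rachford–Rice at each trial T, then check hF = ψ·hV(T) + (1−ψ)·hL(T).
  T = 323.4 K: K = (1.702, 0.201), RR gives ψ = 0.144, H_out = 5.000 kJ/mol
  T = 362.8 K: K = (2.711, 0.382), RR gives ψ = 0.706, H_out = 29.557 kJ/mol
  T = 343.1 K: K = (2.177, 0.282), RR gives ψ = 0.465, H_out = 19.056 kJ/mol
  T = 333.2 K: K = (1.931, 0.239), RR gives ψ = 0.325, H_out = 12.872 kJ/mol
  T = 328.3 K: K = (1.814, 0.220), RR gives ψ = 0.243, H_out = 9.248 kJ/mol
  T = 325.9 K: K = (1.759, 0.210), RR gives ψ = 0.197, H_out = 7.262 kJ/mol
Linear interpolation between T = 325.9 (H_out = 7.262) and T = 328.3 (H_out = 9.248) on hF = 7.289 gives T ≈ 325.9 K, at which ψ = 0.20.

T = 325.9 K, V/F = 0.20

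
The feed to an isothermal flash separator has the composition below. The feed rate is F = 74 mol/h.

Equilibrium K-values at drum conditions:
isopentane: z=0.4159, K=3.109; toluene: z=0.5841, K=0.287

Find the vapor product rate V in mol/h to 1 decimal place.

V = 22.7 mol/h

Let ψ = V/F and solve Σ zᵢ(Kᵢ−1)/(1+ψ(Kᵢ−1)) = 0.
Feasibility: ΣzᵢKᵢ = 1.4607, Σzᵢ/Kᵢ = 2.1690 — both > 1, two phases present.
Binary case is linear: z₁(K₁−1)(1+ψ(K₂−1)) + z₂(K₂−1)(1+ψ(K₁−1)) = 0
⇒ ψ = [z₁(K₁−1)+z₂(K₂−1)] / [−(K₁−1)(K₂−1)] = 0.46067/1.50372 = 0.3064
Then V = ψ·F = 0.3064·74 = 22.7 mol/h and L = F − V = 51.3 mol/h.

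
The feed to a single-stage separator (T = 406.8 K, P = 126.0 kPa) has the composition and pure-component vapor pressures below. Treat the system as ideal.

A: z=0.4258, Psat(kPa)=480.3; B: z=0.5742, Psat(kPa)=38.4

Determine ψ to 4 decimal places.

Raoult's law: Kᵢ = Pᵢˢᵃᵗ/P = Pᵢˢᵃᵗ/126.0.
  K_A = 480.3/126.0 = 3.811905, K_B = 38.4/126.0 = 0.304762
Material balance + equilibrium reduce to Σ zᵢ(Kᵢ−1)/(1+ψ(Kᵢ−1)) = 0.
g(0) = ΣzᵢKᵢ − 1 = 0.7981 and g(1) = 1 − Σzᵢ/Kᵢ = -0.9958, so a root lies in (0, 1).
Binary case is linear: z₁(K₁−1)(1+ψ(K₂−1)) + z₂(K₂−1)(1+ψ(K₁−1)) = 0
⇒ ψ = [z₁(K₁−1)+z₂(K₂−1)] / [−(K₁−1)(K₂−1)] = 0.79810/1.95494 = 0.4082

ψ = 0.4082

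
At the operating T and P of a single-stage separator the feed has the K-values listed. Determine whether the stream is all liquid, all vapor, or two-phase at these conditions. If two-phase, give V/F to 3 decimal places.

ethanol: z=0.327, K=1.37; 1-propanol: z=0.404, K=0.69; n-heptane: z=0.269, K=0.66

all liquid

ΣzᵢKᵢ = 0.904; Σzᵢ/Kᵢ = 1.232.
Since ΣzᵢKᵢ < 1 the mixture is below its bubble point — single liquid phase.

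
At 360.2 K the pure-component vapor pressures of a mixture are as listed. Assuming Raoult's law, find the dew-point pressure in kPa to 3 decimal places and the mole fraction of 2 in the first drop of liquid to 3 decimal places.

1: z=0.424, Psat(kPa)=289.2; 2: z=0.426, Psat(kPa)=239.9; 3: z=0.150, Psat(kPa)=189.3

Pdew = 247.878 kPa, x_2 = 0.440

At the dew point ψ → 1, so Σzᵢ/Kᵢ = 1 with Kᵢ = Pᵢˢᵃᵗ/P ⇒ 1/P = Σzᵢ/Pᵢˢᵃᵗ.
1/P = 0.424/289.2 + 0.426/239.9 + 0.150/189.3 = 0.004034 ⇒ P = 247.878 kPa
xᵢ = zᵢP/Pᵢˢᵃᵗ ⇒ x_2 = 0.426·247.878/239.9 = 0.440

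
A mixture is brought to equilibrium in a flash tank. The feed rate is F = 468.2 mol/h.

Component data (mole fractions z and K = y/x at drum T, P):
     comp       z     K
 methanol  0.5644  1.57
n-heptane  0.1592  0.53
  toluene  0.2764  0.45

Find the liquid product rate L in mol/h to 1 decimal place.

Let ψ = V/F and solve Σ zᵢ(Kᵢ−1)/(1+ψ(Kᵢ−1)) = 0.
Check two-phase: ΣzᵢKᵢ = 1.0949 > 1 and Σzᵢ/Kᵢ = 1.2741 > 1, so g(0) = 0.0949 > 0 and g(1) = -0.2741 < 0.
Iterate (Newton) starting at ψ = 0.5:
  ψ = 0.5000: g = -0.05714, g' = -0.3302 → ψ = 0.3270
  ψ = 0.3270: g = -0.00260, g' = -0.3037 → ψ = 0.3184
Converged at ψ = 0.3184.
Then V = ψ·F = 0.3184·468.2 = 149.1 mol/h and L = F − V = 319.1 mol/h.

L = 319.1 mol/h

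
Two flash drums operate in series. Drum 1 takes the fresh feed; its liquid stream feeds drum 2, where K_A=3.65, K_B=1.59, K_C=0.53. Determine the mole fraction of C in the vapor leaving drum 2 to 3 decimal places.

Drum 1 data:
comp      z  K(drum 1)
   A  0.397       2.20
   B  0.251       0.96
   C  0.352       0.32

Drum 1:
Rachford–Rice: g(ψ₁) = Σ zᵢ(Kᵢ−1)/(1+ψ₁(Kᵢ−1)) = 0.
Check two-phase: ΣzᵢKᵢ = 1.227 > 1 and Σzᵢ/Kᵢ = 1.542 > 1, so g(0) = 0.227 > 0 and g(1) = -0.542 < 0.
Newton–Raphson from ψ₁ = 0.67:
  ψ₁ = 0.670: g = -0.1859, g' = -0.725 → ψ₁ = 0.414
  ψ₁ = 0.414: g = -0.0249, g' = -0.571 → ψ₁ = 0.370
Converged at ψ₁ = 0.370.
Drum-1 compositions:
  A: x = 0.275, y = 0.605
  B: x = 0.255, y = 0.245
  C: x = 0.470, y = 0.150
Drum-2 feed = drum-1 liquid: z₂ = (0.2750, 0.2548, 0.4703).
Drum 2:
Let ψ₂ = V/F and solve Σ zᵢ(Kᵢ−1)/(1+ψ₂(Kᵢ−1)) = 0.
g(0) = ΣzᵢKᵢ − 1 = 0.658 and g(1) = 1 − Σzᵢ/Kᵢ = -0.123, so a root lies in (0, 1).
Newton–Raphson from ψ₂ = 0.64:
  ψ₂ = 0.640: g = 0.0633, g' = -0.525 → ψ₂ = 0.761
  ψ₂ = 0.761: g = 0.0014, g' = -0.506 → ψ₂ = 0.763
Converged at ψ₂ = 0.763.
  A: x = 0.091, y = 0.332
  B: x = 0.176, y = 0.279
  C: x = 0.733, y = 0.389

y_C (drum 2) = 0.389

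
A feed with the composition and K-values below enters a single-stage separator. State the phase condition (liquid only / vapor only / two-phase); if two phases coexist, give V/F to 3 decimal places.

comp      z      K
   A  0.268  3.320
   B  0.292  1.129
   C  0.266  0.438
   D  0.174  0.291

ΣzᵢKᵢ = 1.387; Σzᵢ/Kᵢ = 1.545.
Both exceed 1, so a two-phase solution exists.
Material balance + equilibrium reduce to Σ zᵢ(Kᵢ−1)/(1+ψ(Kᵢ−1)) = 0.
Newton iteration, ψ⁰ = 0.5:
  ψ = 0.500: g = -0.0758, g' = -0.686 → ψ = 0.389
  ψ = 0.389: g = 0.0007, g' = -0.707 → ψ = 0.390
Converged at ψ = 0.390.

two-phase, V/F = 0.390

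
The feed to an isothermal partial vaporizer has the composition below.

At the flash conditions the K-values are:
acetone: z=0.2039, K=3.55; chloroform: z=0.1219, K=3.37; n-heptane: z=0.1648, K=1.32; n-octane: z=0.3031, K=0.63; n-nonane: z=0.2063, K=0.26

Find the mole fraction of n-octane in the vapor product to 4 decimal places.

Material balance + equilibrium reduce to Σ zᵢ(Kᵢ−1)/(1+V/F(Kᵢ−1)) = 0.
g(0) = ΣzᵢKᵢ − 1 = 0.5968 and g(1) = 1 − Σzᵢ/Kᵢ = -0.4930, so a root lies in (0, 1).
Newton–Raphson from V/F = 0.58:
  V/F = 0.5800: g = -0.03436, g' = -0.7632 → V/F = 0.5350
  V/F = 0.5350: g = -0.00019, g' = -0.7567 → V/F = 0.5347
Converged at V/F = 0.5347.
Compositions from xᵢ = zᵢ/(1+V/F(Kᵢ−1)), yᵢ = Kᵢxᵢ:
  acetone: x = 0.0863, y = 0.3063
  chloroform: x = 0.0538, y = 0.1812
  n-heptane: x = 0.1407, y = 0.1858
  n-octane: x = 0.3779, y = 0.2381
  n-nonane: x = 0.3414, y = 0.0888

y_n-octane = 0.2381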